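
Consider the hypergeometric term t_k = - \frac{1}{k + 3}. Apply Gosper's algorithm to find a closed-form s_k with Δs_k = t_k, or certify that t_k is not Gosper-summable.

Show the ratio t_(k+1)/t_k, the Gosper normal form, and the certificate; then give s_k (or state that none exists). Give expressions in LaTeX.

none (Gosper's algorithm certifies no s_k)

Step 1: r(k) = (k + 3)/(k + 4).
So A=k + 3 and B=k + 4, with C=1.
f must satisfy (k + 3)·f(k+1) − (k + 3)·f(k) = 1.
From deg A=1, deg B=1, deg C=0: d=0.
Write f(k) = c0. Then LHS − RHS = -1, requiring -1 = 0: contradictory. No certificate.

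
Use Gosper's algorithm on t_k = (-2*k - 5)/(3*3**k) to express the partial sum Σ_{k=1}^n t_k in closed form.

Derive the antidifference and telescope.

The ratio is (2*k + 7)/(3*(2*k + 5)).
So A=1/3 and B=1, with C=k + 5/2.
Need (1/3)·f(k+1) − (1)·f(k) = k + 5/2.
Degrees (0,0,1) ⇒ d ≤ 1.
Coefficient equations give f(k) = -3*(k + 3)/2.
Get s_k = R·t_k = (k + 3)/3**k with R(k) = B(k−1)f(k)/C(k) = -3*(k + 3)/(2*k + 5).
Check: Δs_k = (-2*k - 5)/(3*3**k). ✓
Telescope: S(n) = s_(n+1) − s_(1) = 3**(-n - 1)*(n + 4) − (4/3) = 3**(-n - 1)*(-4*3**n + n + 4).

S(n) = 3**(-n - 1)*(-4*3**n + n + 4)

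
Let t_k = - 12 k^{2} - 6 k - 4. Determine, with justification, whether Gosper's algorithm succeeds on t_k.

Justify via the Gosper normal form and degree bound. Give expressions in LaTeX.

Compute t_(k+1)/t_k: get (6*k**2 + 15*k + 11)/(6*k**2 + 3*k + 2).
A = 1, B = 1, C = k**2 + k/2 + 1/3.
f must satisfy (1)·f(k+1) − (1)·f(k) = k**2 + k/2 + 1/3.
Bound: deg f ≤ 3.
Match coefficients ⇒ f(k) = k*(4*k**2 - 3*k + 3)/12.
So s_k = (B(k−1)f/C)·t_k = (k*(4*k**2 - 3*k + 3)/(2*(6*k**2 + 3*k + 2)))·t_k = k*(-4*k**2 + 3*k - 3).
Verify: -12*k**2 - 6*k - 4 matches t_k.

Yes. s_k = k \left(- 4 k^{2} + 3 k - 3\right).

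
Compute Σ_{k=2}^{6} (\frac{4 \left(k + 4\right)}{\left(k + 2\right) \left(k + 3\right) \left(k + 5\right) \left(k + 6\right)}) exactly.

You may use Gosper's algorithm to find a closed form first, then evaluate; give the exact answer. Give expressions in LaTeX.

Σ = 10/189

t_(k+1)/t_k = (k + 2)*(k + 5)**2/((k + 4)**2*(k + 7)).
Gosper form: A/B · C(k+1)/C(k) with A=k + 2, B=k + 7, C=k**2 + 8*k + 16.
Solve (k + 2)·f(k+1) − (k + 6)·f(k) = k**2 + 8*k + 16.
deg f ≤ 4 (via 1,1,2).
Solving with deg f ≤ 4: f(k) = k*(k + 3)*(k + 4)*(k + 7)/20.
R(k) = B(k−1)·f(k)/C(k) = k*(k + 3)*(k + 6)*(k + 7)/(20*(k + 4)); s_k = R·t_k = k*(k + 7)/(5*(k**2 + 7*k + 10)).
Verify: 4*(k + 4)/(k**4 + 16*k**3 + 91*k**2 + 216*k + 180) matches t_k.
Sum = s_(7) − s_(2); s_(7) = 49/270, s_(2) = 9/70 ⇒ 10/189.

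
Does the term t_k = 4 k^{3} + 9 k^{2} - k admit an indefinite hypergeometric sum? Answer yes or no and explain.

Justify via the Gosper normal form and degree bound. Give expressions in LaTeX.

Yes. s_k = k \left(k^{3} + k^{2} - 4 k + 2\right).

The ratio is (4*k**3 + 21*k**2 + 29*k + 12)/(k*(4*k**2 + 9*k - 1)).
A = 1, B = 1, C = k**3 + 9*k**2/4 - k/4.
Solve (1)·f(k+1) − (1)·f(k) = k**3 + 9*k**2/4 - k/4.
Bound: deg f ≤ 4.
Coefficient equations give f(k) = k*(k - 1)*(k**2 + 2*k - 2)/4.
R(k) = B(k−1)·f(k)/C(k) = (k - 1)*(k**2 + 2*k - 2)/(4*k**2 + 9*k - 1); s_k = R·t_k = k*(k**3 + k**2 - 4*k + 2).
Check: Δs_k = k*(4*k**2 + 9*k - 1). ✓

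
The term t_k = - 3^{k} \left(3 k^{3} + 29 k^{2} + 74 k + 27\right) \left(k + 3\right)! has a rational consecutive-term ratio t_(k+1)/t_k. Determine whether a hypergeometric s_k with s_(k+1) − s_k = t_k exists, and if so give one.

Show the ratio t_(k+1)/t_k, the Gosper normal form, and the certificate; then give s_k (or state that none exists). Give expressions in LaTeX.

t_(k+1)/t_k = 3*(3*k**4 + 50*k**3 + 293*k**2 + 697*k + 532)/(3*k**3 + 29*k**2 + 74*k + 27).
So A=3*k + 12 and B=1, with C=k**3 + 29*k**2/3 + 74*k/3 + 9.
Solve (3*k + 12)·f(k+1) − (1)·f(k) = k**3 + 29*k**2/3 + 74*k/3 + 9.
Degrees (1,0,3) ⇒ d ≤ 2.
Match coefficients ⇒ f(k) = (k**2 + 4*k - 3)/3.
Then R = B(k−1)f/C = (k**2 + 4*k - 3)/(3*k**3 + 29*k**2 + 74*k + 27), so s_k = R(k)·t_k = -3**k*(k**2 + 4*k - 3)*factorial(k + 3).
s_(k+1) − s_k = -3**k*(3*k**3 + 29*k**2 + 74*k + 27)*factorial(k + 3) = t_k.

s_k = - 3^{k} \left(k^{2} + 4 k - 3\right) \left(k + 3\right)!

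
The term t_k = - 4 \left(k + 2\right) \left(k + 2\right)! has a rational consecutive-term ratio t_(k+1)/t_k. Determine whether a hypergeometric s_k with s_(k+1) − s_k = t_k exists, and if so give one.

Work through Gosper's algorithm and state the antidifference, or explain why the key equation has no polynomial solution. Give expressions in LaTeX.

r(k) = (k + 3)**2/(k + 2) after simplifying.
Gosper form: A/B · C(k+1)/C(k) with A=k + 3, B=1, C=k + 2.
f must satisfy (k + 3)·f(k+1) − (1)·f(k) = k + 2.
From deg A=1, deg B=0, deg C=1: d=0.
Solving with deg f ≤ 0: f(k) = 1.
R(k) = B(k−1)·f(k)/C(k) = 1/(k + 2); s_k = R·t_k = -4*factorial(k + 2).
Verify: -4*(k + 2)*factorial(k + 2) matches t_k.

s_k = - 4 \left(k + 2\right)!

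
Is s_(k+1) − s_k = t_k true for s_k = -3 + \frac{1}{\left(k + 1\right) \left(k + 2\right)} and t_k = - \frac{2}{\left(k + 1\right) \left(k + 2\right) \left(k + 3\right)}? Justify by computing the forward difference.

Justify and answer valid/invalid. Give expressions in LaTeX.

s_(k+1) = -3 + 1/((k + 2)*(k + 3))
s_(k+1) − s_k = -2/(k**3 + 6*k**2 + 11*k + 6)
(s_(k+1) − s_k) − t_k = 0

Valid: the claim telescopes to t_k.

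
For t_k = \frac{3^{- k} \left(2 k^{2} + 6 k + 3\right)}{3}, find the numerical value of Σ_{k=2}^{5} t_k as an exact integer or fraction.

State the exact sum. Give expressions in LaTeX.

Σ = 1232/729

t_(k+1)/t_k = (2*k**2 + 10*k + 11)/(3*(2*k**2 + 6*k + 3)).
A = 1/3, B = 1, C = k**2 + 3*k + 3/2.
Set up (1/3)·f(k+1) − (1)·f(k) − (k**2 + 3*k + 3/2) = 0.
From deg A=0, deg B=0, deg C=2: d=2.
Solve for f: f(k) = -3*(k + 2)**2/2 (degree 2 ≤ 2).
Then R = B(k−1)f/C = -3*(k + 2)**2/(2*k**2 + 6*k + 3), so s_k = R(k)·t_k = (-k**2 - 4*k - 4)/3**k.
Δs = (2*k**2 + 6*k + 3)/(3*3**k), as required.
Evaluate s at k=6 and k=2: -64/729 and -16/9; difference 1232/729.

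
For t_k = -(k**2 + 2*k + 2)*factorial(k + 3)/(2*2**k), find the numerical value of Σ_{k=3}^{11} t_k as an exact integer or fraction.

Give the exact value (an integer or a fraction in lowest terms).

Step 1: r(k) = (k + 4)*(2*k + (k + 1)**2 + 4)/(2*(k**2 + 2*k + 2)).
Take A(k)=k/2 + 2, B(k)=1, C(k)=k**2 + 2*k + 2.
Set up (k/2 + 2)·f(k+1) − (1)·f(k) − (k**2 + 2*k + 2) = 0.
deg f ≤ 1 (via 1,0,2).
Match coefficients ⇒ f(k) = 2*(k - 1).
So s_k = (B(k−1)f/C)·t_k = (2*(k - 1)/(k**2 + 2*k + 2))·t_k = -(k - 1)*factorial(k + 3)/2**k.
Δs = -(k**2 + 2*k + 2)*factorial(k + 3)/(2*2**k), as required.
Σ_(k=3)^(11) t_k = s_(12) − s_(3) = -7023641625/2 − (-180) = -7023641265/2.

Σ = -7023641265/2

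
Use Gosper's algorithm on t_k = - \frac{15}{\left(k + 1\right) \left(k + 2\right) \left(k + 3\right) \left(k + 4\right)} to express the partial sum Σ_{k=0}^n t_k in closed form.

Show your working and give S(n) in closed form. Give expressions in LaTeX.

Ratio r(k) = (k + 1)/(k + 5).
A = k + 1, B = k + 5, C = 1.
f must satisfy (k + 1)·f(k+1) − (k + 4)·f(k) = 1.
Bound: deg f ≤ 3.
A polynomial solution: f(k) = k*(k**2 + 6*k + 11)/18.
Certificate R = B(k−1)f/C = k*(k + 4)*(k**2 + 6*k + 11)/18 gives s_k = 5*k*(-k**2 - 6*k - 11)/(6*(k + 1)*(k + 2)*(k + 3)).
Δs = -15/(k**4 + 10*k**3 + 35*k**2 + 50*k + 24), as required.
Σ_(k=0)^n t_k = s_(n+1) − s_(0) = (5*(-n**3 - 9*n**2 - 26*n - 18)/(6*(n**3 + 9*n**2 + 26*n + 24))) − (0), i.e. 5*(-n**3 - 9*n**2 - 26*n - 18)/(6*(n**3 + 9*n**2 + 26*n + 24)).

S(n) = \frac{5 \left(- n^{3} - 9 n^{2} - 26 n - 18\right)}{6 \left(n^{3} + 9 n^{2} + 26 n + 24\right)}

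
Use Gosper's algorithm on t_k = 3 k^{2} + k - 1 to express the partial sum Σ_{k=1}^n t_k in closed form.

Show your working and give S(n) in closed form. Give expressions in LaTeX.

S(n) = n^{2} \left(n + 2\right)

r(k) = (k + 3*(k + 1)**2)/(3*k**2 + k - 1) after simplifying.
Normal form (A,B,C) = (1, 1, k**2 + k/3 - 1/3).
Key eq: (1)·f(k+1) = (1)·f(k) + (k**2 + k/3 - 1/3).
From deg A=0, deg B=0, deg C=2: d=3.
Solve for f: f(k) = k*(k**2 - k - 1)/3 (degree 3 ≤ 3).
Get s_k = R·t_k = k*(k**2 - k - 1) with R(k) = B(k−1)f(k)/C(k) = k*(k**2 - k - 1)/(3*k**2 + k - 1).
Check: Δs_k = 3*k**2 + k - 1. ✓
Σ_(k=1)^n t_k = s_(n+1) − s_(1) = (n**3 + 2*n**2 - 1) − (-1), i.e. n**2*(n + 2).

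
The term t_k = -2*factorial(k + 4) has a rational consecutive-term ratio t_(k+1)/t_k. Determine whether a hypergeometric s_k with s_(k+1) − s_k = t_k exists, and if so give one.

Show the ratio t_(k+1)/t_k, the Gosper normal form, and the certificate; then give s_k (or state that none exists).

r(k) = k + 5 after simplifying.
A = k + 5, B = 1, C = 1.
Need (k + 5)·f(k+1) − (1)·f(k) = 1.
From deg A=1, deg B=0, deg C=0: d=-1.
deg f ≤ -1 is impossible — no certificate.

not Gosper-summable; s_k does not exist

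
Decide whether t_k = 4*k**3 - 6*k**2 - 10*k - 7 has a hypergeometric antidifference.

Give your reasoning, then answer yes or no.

Ratio r(k) = (4*k**3 + 6*k**2 - 10*k - 19)/(4*k**3 - 6*k**2 - 10*k - 7).
So A=1 and B=1, with C=k**3 - 3*k**2/2 - 5*k/2 - 7/4.
Set up (1)·f(k+1) − (1)·f(k) − (k**3 - 3*k**2/2 - 5*k/2 - 7/4) = 0.
deg f ≤ 4 (via 0,0,3).
Solve for f: f(k) = k*(k**3 - 4*k**2 - k - 3)/4 (degree 4 ≤ 4).
Then R = B(k−1)f/C = k*(k**3 - 4*k**2 - k - 3)/(4*k**3 - 6*k**2 - 10*k - 7), so s_k = R(k)·t_k = k*(k**3 - 4*k**2 - k - 3).
s_(k+1) − s_k = 4*k**3 - 6*k**2 - 10*k - 7 = t_k.

Yes. s_k = k*(k**3 - 4*k**2 - k - 3).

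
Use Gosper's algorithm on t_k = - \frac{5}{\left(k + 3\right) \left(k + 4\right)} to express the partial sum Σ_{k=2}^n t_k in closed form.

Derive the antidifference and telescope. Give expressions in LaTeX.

S(n) = \frac{1 - n}{n + 4}

t_(k+1)/t_k = (k + 3)/(k + 5).
So A=k + 3 and B=k + 5, with C=1.
Set up (k + 3)·f(k+1) − (k + 4)·f(k) − (1) = 0.
d = 1 from the (1,1,0) case.
A polynomial solution: f(k) = k/3.
R(k) = B(k−1)·f(k)/C(k) = k*(k + 4)/3; s_k = R·t_k = -5*k/(3*k + 9).
Δs = -5/(k**2 + 7*k + 12), as required.
s_(n+1) = 5*(-n - 1)/(3*(n + 4)) and s_(2) = -2/3, so S(n) = (1 - n)/(n + 4).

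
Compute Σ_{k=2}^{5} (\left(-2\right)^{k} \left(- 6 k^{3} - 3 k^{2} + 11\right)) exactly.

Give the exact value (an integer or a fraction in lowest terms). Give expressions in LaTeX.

Ratio r(k) = 2*(-6*(k + 1)**3 - 3*(k + 1)**2 + 11)/(6*k**3 + 3*k**2 - 11).
So A=-2 and B=1, with C=k**3 + k**2/2 - 11/6.
f must satisfy (-2)·f(k+1) − (1)·f(k) = k**3 + k**2/2 - 11/6.
deg f ≤ 3 (via 0,0,3).
Match coefficients ⇒ f(k) = -(2*k**3 - 3*k**2 - 3)/6.
So s_k = (B(k−1)f/C)·t_k = (-(2*k**3 - 3*k**2 - 3)/(6*k**3 + 3*k**2 - 11))·t_k = (-2)**k*(2*k**3 - 3*k**2 - 3).
s_(k+1) − s_k = (-2)**k*(-6*k**3 - 3*k**2 + 11) = t_k.
Evaluate s at k=6 and k=2: 20544 and 4; difference 20540.

Σ = 20540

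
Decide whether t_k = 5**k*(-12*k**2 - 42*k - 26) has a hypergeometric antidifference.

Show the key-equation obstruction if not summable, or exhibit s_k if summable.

The ratio is 5*(6*k**2 + 33*k + 40)/(6*k**2 + 21*k + 13).
A = 5, B = 1, C = k**2 + 7*k/2 + 13/6.
f must satisfy (5)·f(k+1) − (1)·f(k) = k**2 + 7*k/2 + 13/6.
deg f ≤ 2 (via 0,0,2).
Coefficient equations give f(k) = (3*k**2 + 3*k - 1)/12.
R(k) = B(k−1)·f(k)/C(k) = (3*k**2 + 3*k - 1)/(2*(6*k**2 + 21*k + 13)); s_k = R·t_k = 5**k*(-3*k**2 - 3*k + 1).
Check: Δs_k = 5**k*(-12*k**2 - 42*k - 26). ✓

Yes. s_k = 5**k*(-3*k**2 - 3*k + 1).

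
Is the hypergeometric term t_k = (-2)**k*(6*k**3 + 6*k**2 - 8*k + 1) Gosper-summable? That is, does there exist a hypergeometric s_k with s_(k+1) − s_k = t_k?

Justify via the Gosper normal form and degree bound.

Step 1: r(k) = 2*(-6*k**3 - 24*k**2 - 22*k - 5)/(6*k**3 + 6*k**2 - 8*k + 1).
Take A(k)=-2, B(k)=1, C(k)=k**3 + k**2 - 4*k/3 + 1/6.
Solve (-2)·f(k+1) − (1)·f(k) = k**3 + k**2 - 4*k/3 + 1/6.
From deg A=0, deg B=0, deg C=3: d=3.
A polynomial solution: f(k) = -(2*k**3 - 2*k**2 - 4*k + 3)/6.
R(k) = B(k−1)·f(k)/C(k) = -(2*k**3 - 2*k**2 - 4*k + 3)/(6*k**3 + 6*k**2 - 8*k + 1); s_k = R·t_k = (-2)**k*(-2*k**3 + 2*k**2 + 4*k - 3).
s_(k+1) − s_k = (-2)**k*(6*k**3 + 6*k**2 - 8*k + 1) = t_k.

Yes. s_k = (-2)**k*(-2*k**3 + 2*k**2 + 4*k - 3).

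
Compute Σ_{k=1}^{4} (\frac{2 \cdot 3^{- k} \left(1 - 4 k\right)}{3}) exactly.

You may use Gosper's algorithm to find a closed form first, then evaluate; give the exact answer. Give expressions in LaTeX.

Σ = -128/81

Step 1: r(k) = (4*k + 3)/(3*(4*k - 1)).
A = 1/3, B = 1, C = k - 1/4.
Set up (1/3)·f(k+1) − (1)·f(k) − (k - 1/4) = 0.
Degrees (0,0,1) ⇒ d ≤ 1.
Coefficient equations give f(k) = -3*(4*k + 1)/8.
Then R = B(k−1)f/C = -3*(4*k + 1)/(2*(4*k - 1)), so s_k = R(k)·t_k = (4*k + 1)/3**k.
Check: Δs_k = 2*(1 - 4*k)/(3*3**k). ✓
Evaluate s at k=5 and k=1: 7/81 and 5/3; difference -128/81.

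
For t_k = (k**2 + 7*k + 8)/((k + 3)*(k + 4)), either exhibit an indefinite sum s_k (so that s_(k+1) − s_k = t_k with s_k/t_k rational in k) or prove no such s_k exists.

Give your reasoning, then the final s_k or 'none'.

The ratio is (k + 3)*(7*k + (k + 1)**2 + 15)/((k + 5)*(k**2 + 7*k + 8)).
Factor: A=k + 3; B=k + 5; C=k**2 + 7*k + 8.
f must satisfy (k + 3)·f(k+1) − (k + 4)·f(k) = k**2 + 7*k + 8.
Degrees (1,1,2) ⇒ d ≤ 2.
Solve for f: f(k) = k*(3*k + 5)/3 (degree 2 ≤ 2).
Certificate R = B(k−1)f/C = k*(k + 4)*(3*k + 5)/(3*(k**2 + 7*k + 8)) gives s_k = k*(3*k + 5)/(3*(k + 3)).
Check: Δs_k = (k**2 + 7*k + 8)/(k**2 + 7*k + 12). ✓

s_k = k*(3*k + 5)/(3*(k + 3))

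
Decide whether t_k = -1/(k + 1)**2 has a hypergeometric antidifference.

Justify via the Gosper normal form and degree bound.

No — the linear system for f has no solution.

t_(k+1)/t_k = (k + 1)**2/(k + 2)**2.
A = k**2 + 2*k + 1, B = k**2 + 4*k + 4, C = 1.
Solve (k**2 + 2*k + 1)·f(k+1) − (k**2 + 2*k + 1)·f(k) = 1.
d = 0 from the (2,2,0) case.
Put f(k) = c0: A·f(k+1) − B(k−1)·f(k) − C = -1; need -1 = 0 — inconsistent ⇒ no f, not summable.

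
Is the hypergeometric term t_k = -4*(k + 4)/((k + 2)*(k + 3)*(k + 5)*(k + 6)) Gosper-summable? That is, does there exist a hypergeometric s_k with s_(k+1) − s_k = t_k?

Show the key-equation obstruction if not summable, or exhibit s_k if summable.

Ratio r(k) = (k + 2)*(k + 5)**2/((k + 4)**2*(k + 7)).
So A=k + 2 and B=k + 7, with C=k**2 + 8*k + 16.
Set up (k + 2)·f(k+1) − (k + 6)·f(k) − (k**2 + 8*k + 16) = 0.
deg f ≤ 4 (via 1,1,2).
Solving with deg f ≤ 4: f(k) = k*(k + 3)*(k + 4)*(k + 7)/20.
Then R = B(k−1)f/C = k*(k + 3)*(k + 6)*(k + 7)/(20*(k + 4)), so s_k = R(k)·t_k = k*(-k - 7)/(5*(k**2 + 7*k + 10)).
Check: Δs_k = 4*(-k - 4)/(k**4 + 16*k**3 + 91*k**2 + 216*k + 180). ✓

Yes. s_k = k*(-k - 7)/(5*(k**2 + 7*k + 10)).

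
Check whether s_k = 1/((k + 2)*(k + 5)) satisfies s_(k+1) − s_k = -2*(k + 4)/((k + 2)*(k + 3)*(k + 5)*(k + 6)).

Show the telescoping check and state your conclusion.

s_(k+1) = 1/((k + 3)*(k + 6))
s_(k+1) − s_k = 2*(-k - 4)/(k**4 + 16*k**3 + 91*k**2 + 216*k + 180)
(s_(k+1) − s_k) − t_k = 0

valid; difference matches t_k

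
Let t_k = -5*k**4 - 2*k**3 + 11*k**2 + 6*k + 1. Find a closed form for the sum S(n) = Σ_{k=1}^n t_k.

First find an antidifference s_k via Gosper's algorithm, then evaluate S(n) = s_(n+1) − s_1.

S(n) = n*(-n**4 - 3*n**3 + n**2 + 8*n + 6)

r(k) = (5*k**4 + 22*k**3 + 25*k**2 - 2*k - 11)/(5*k**4 + 2*k**3 - 11*k**2 - 6*k - 1) after simplifying.
Normal form (A,B,C) = (1, 1, k**4 + 2*k**3/5 - 11*k**2/5 - 6*k/5 - 1/5).
Need (1)·f(k+1) − (1)·f(k) = k**4 + 2*k**3/5 - 11*k**2/5 - 6*k/5 - 1/5.
Degrees (0,0,4) ⇒ d ≤ 5.
Match coefficients ⇒ f(k) = k**2*(k**3 - 2*k**2 - 3*k + 3)/5.
R(k) = B(k−1)·f(k)/C(k) = k**2*(k**3 - 2*k**2 - 3*k + 3)/(5*k**4 + 2*k**3 - 11*k**2 - 6*k - 1); s_k = R·t_k = k**2*(-k**3 + 2*k**2 + 3*k - 3).
Verify: -5*k**4 - 2*k**3 + 11*k**2 + 6*k + 1 matches t_k.
Evaluate: s_(n+1) = -n**5 - 3*n**4 + n**3 + 8*n**2 + 6*n + 1; subtract s_(1) = 1 ⇒ S(n) = n*(-n**4 - 3*n**3 + n**2 + 8*n + 6).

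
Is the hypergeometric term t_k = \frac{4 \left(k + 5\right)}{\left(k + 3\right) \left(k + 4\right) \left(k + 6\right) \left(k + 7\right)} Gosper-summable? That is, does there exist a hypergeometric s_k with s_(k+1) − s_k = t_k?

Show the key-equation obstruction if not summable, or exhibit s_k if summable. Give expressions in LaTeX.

Yes. s_k = \frac{k \left(k + 9\right)}{9 \left(k^{2} + 9 k + 18\right)}.

t_(k+1)/t_k = (k + 3)*(k + 6)**2/((k + 5)**2*(k + 8)).
A = k + 3, B = k + 8, C = k**2 + 10*k + 25.
Set up (k + 3)·f(k+1) − (k + 7)·f(k) − (k**2 + 10*k + 25) = 0.
d = 4 from the (1,1,2) case.
Solving with deg f ≤ 4: f(k) = k*(k + 4)*(k + 5)*(k + 9)/36.
R(k) = B(k−1)·f(k)/C(k) = k*(k + 4)*(k + 7)*(k + 9)/(36*(k + 5)); s_k = R·t_k = k*(k + 9)/(9*(k**2 + 9*k + 18)).
Check: Δs_k = 4*(k + 5)/(k**4 + 20*k**3 + 145*k**2 + 450*k + 504). ✓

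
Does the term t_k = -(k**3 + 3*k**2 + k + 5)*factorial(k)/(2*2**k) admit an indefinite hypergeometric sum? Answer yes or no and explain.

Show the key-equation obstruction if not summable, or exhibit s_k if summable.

r(k) = (k + 1)*(k + (k + 1)**3 + 3*(k + 1)**2 + 6)/(2*(k**3 + 3*k**2 + k + 5)) after simplifying.
Gosper form: A/B · C(k+1)/C(k) with A=k/2 + 1/2, B=1, C=k**3 + 3*k**2 + k + 5.
Key eq: (k/2 + 1/2)·f(k+1) = (1)·f(k) + (k**3 + 3*k**2 + k + 5).
Degrees (1,0,3) ⇒ d ≤ 2.
A polynomial solution: f(k) = 2*(k**2 + 2*k - 2).
Then R = B(k−1)f/C = 2*(k**2 + 2*k - 2)/(k**3 + 3*k**2 + k + 5), so s_k = R(k)·t_k = -(k**2 + 2*k - 2)*factorial(k)/2**k.
Verify: -(k**3 + 3*k**2 + k + 5)*factorial(k)/(2*2**k) matches t_k.

Yes. s_k = -(k**2 + 2*k - 2)*factorial(k)/2**k.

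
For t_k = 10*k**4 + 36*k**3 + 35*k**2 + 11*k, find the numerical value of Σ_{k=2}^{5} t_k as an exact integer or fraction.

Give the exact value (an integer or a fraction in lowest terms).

Σ = 19888

The ratio is (10*k**4 + 76*k**3 + 203*k**2 + 229*k + 92)/(k*(10*k**3 + 36*k**2 + 35*k + 11)).
So A=1 and B=1, with C=k**4 + 18*k**3/5 + 7*k**2/2 + 11*k/10.
Need (1)·f(k+1) − (1)·f(k) = k**4 + 18*k**3/5 + 7*k**2/2 + 11*k/10.
deg f ≤ 5 (via 0,0,4).
A polynomial solution: f(k) = k**2*(k - 1)*(2*k**2 + 6*k + 3)/10.
So s_k = (B(k−1)f/C)·t_k = (k*(k - 1)*(2*k**2 + 6*k + 3)/(10*k**3 + 36*k**2 + 35*k + 11))·t_k = k**2*(2*k**3 + 4*k**2 - 3*k - 3).
Check: Δs_k = k*(10*k**3 + 36*k**2 + 35*k + 11). ✓
Evaluate s at k=6 and k=2: 19980 and 92; difference 19888.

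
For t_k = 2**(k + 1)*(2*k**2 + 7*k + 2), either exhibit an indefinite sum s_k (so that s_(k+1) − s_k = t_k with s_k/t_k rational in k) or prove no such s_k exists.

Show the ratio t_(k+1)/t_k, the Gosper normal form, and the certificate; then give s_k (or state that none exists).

r(k) = 2*(2*k**2 + 11*k + 11)/(2*k**2 + 7*k + 2) after simplifying.
Factor: A=2; B=1; C=k**2 + 7*k/2 + 1.
Key eq: (2)·f(k+1) = (1)·f(k) + (k**2 + 7*k/2 + 1).
deg f ≤ 2 (via 0,0,2).
Coefficient equations give f(k) = k*(2*k - 1)/2.
Certificate R = B(k−1)f/C = k*(2*k - 1)/(2*k**2 + 7*k + 2) gives s_k = 2**(k + 1)*k*(2*k - 1).
Δs = 2**(k + 1)*(2*k**2 + 7*k + 2), as required.

s_k = 2**(k + 1)*k*(2*k - 1)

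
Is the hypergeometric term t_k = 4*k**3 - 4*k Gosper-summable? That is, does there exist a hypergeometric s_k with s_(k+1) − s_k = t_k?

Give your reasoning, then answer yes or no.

Yes. s_k = k*(k**3 - 2*k**2 - k + 2).

r(k) = (k + 2)/(k - 1) after simplifying.
So A=1 and B=1, with C=k**3 - k.
Need (1)·f(k+1) − (1)·f(k) = k**3 - k.
deg f ≤ 4 (via 0,0,3).
Solve for f: f(k) = k*(k - 2)*(k - 1)*(k + 1)/4 (degree 4 ≤ 4).
So s_k = (B(k−1)f/C)·t_k = ((k - 2)/4)·t_k = k*(k**3 - 2*k**2 - k + 2).
Δs = 4*k*(k**2 - 1), as required.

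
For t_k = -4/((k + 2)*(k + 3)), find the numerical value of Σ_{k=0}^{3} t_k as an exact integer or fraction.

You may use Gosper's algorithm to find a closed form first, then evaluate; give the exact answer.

Ratio r(k) = (k + 2)/(k + 4).
A = k + 2, B = k + 4, C = 1.
Solve (k + 2)·f(k+1) − (k + 3)·f(k) = 1.
deg f ≤ 1 (via 1,1,0).
Coefficient equations give f(k) = k/2.
Get s_k = R·t_k = -2*k/(k + 2) with R(k) = B(k−1)f(k)/C(k) = k*(k + 3)/2.
Check: Δs_k = -4/(k**2 + 5*k + 6). ✓
Evaluate s at k=4 and k=0: -4/3 and 0; difference -4/3.

Σ = -4/3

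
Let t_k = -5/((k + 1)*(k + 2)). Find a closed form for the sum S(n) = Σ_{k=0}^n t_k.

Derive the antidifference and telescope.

S(n) = 5*(-n - 1)/(n + 2)

Step 1: r(k) = (k + 1)/(k + 3).
Take A(k)=k + 1, B(k)=k + 3, C(k)=1.
Set up (k + 1)·f(k+1) − (k + 2)·f(k) − (1) = 0.
d = 1 from the (1,1,0) case.
Match coefficients ⇒ f(k) = k.
R(k) = B(k−1)·f(k)/C(k) = k*(k + 2); s_k = R·t_k = -5*k/(k + 1).
s_(k+1) − s_k = -5/(k**2 + 3*k + 2) = t_k.
Σ_(k=0)^n t_k = s_(n+1) − s_(0) = (5*(-n - 1)/(n + 2)) − (0), i.e. 5*(-n - 1)/(n + 2).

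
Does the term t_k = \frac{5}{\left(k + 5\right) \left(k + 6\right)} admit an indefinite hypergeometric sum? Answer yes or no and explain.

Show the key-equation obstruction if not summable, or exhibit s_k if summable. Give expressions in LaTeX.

Step 1: r(k) = (k + 5)/(k + 7).
Normal form (A,B,C) = (k + 5, k + 7, 1).
Key eq: (k + 5)·f(k+1) = (k + 6)·f(k) + (1).
deg f ≤ 1 (via 1,1,0).
Coefficient equations give f(k) = k/5.
So s_k = (B(k−1)f/C)·t_k = (k*(k + 6)/5)·t_k = k/(k + 5).
s_(k+1) − s_k = 5/(k**2 + 11*k + 30) = t_k.

Yes. s_k = \frac{k}{k + 5}.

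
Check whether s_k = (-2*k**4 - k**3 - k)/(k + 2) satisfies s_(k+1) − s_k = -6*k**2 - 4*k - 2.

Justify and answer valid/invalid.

s_(k+1) = (-k - 2*(k + 1)**4 - (k + 1)**3 - 1)/(k + 3)
s_(k+1) − s_k = (-6*k**4 - 30*k**3 - 41*k**2 - 25*k - 8)/(k**2 + 5*k + 6)
(s_(k+1) − s_k) − t_k = (4*k**3 + 17*k**2 + 9*k + 4)/(k**2 + 5*k + 6)

Invalid: residual (4*k**3 + 17*k**2 + 9*k + 4)/(k**2 + 5*k + 6) ≠ 0.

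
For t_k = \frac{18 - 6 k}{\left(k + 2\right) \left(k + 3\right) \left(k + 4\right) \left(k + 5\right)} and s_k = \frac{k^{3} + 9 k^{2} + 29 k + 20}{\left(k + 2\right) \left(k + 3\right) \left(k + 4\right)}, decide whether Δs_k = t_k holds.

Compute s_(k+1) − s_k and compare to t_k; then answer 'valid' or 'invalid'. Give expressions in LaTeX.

Valid: the claim telescopes to t_k.

s_(k+1) = (29*k + (k + 1)**3 + 9*(k + 1)**2 + 49)/((k + 3)*(k + 4)*(k + 5))
s_(k+1) − s_k = 6*(3 - k)/(k**4 + 14*k**3 + 71*k**2 + 154*k + 120)
(s_(k+1) − s_k) − t_k = 0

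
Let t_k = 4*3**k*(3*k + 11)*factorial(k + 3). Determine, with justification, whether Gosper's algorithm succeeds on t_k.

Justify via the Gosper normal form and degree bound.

Yes. s_k = 4*3**k*factorial(k + 3).

Ratio r(k) = 3*(k + 4)*(3*k + 14)/(3*k + 11).
A = 3*k + 12, B = 1, C = k + 11/3.
Key eq: (3*k + 12)·f(k+1) = (1)·f(k) + (k + 11/3).
d = 0 from the (1,0,1) case.
Solve for f: f(k) = 1/3 (degree 0 ≤ 0).
Then R = B(k−1)f/C = 1/(3*k + 11), so s_k = R(k)·t_k = 4*3**k*factorial(k + 3).
Δs = 4*3**k*(3*k + 11)*factorial(k + 3), as required.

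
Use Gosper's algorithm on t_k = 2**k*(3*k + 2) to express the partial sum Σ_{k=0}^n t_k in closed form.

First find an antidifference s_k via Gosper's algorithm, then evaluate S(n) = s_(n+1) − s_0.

S(n) = 6*2**n*n - 2*2**n + 4

r(k) = 2*(3*k + 5)/(3*k + 2) after simplifying.
Gosper form: A/B · C(k+1)/C(k) with A=2, B=1, C=k + 2/3.
Key eq: (2)·f(k+1) = (1)·f(k) + (k + 2/3).
Degrees (0,0,1) ⇒ d ≤ 1.
A polynomial solution: f(k) = (3*k - 4)/3.
R(k) = B(k−1)·f(k)/C(k) = (3*k - 4)/(3*k + 2); s_k = R·t_k = 2**k*(3*k - 4).
Verify: 2**k*(3*k + 2) matches t_k.
Evaluate: s_(n+1) = 2**(n + 1)*(3*n - 1); subtract s_(0) = -4 ⇒ S(n) = 6*2**n*n - 2*2**n + 4.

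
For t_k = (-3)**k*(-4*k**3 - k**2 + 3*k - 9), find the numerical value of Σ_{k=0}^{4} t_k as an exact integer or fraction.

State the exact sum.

Σ = -18957

r(k) = 3*(-4*k**3 - 13*k**2 - 11*k - 11)/(4*k**3 + k**2 - 3*k + 9) after simplifying.
A = -3, B = 1, C = k**3 + k**2/4 - 3*k/4 + 9/4.
Set up (-3)·f(k+1) − (1)·f(k) − (k**3 + k**2/4 - 3*k/4 + 9/4) = 0.
d = 3 from the (0,0,3) case.
Solving with deg f ≤ 3: f(k) = -(k + 1)*(k**2 - 3*k + 3)/4.
Certificate R = B(k−1)f/C = -(k + 1)*(k**2 - 3*k + 3)/(4*k**3 + k**2 - 3*k + 9) gives s_k = (-3)**k*(k**3 - 2*k**2 + 3).
Δs = (-3)**k*(-4*k**3 - k**2 + 3*k - 9), as required.
Telescoping: Σ = s_(5) − s_(0) = -18954 − (3) = -18957.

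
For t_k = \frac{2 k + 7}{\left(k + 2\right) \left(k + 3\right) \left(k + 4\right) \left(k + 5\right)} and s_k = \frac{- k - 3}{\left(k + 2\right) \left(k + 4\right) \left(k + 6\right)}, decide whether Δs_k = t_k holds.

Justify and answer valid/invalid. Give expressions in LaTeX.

s_(k+1) = (-k - 4)/((k + 3)*(k + 5)*(k + 7))
s_(k+1) − s_k = (-(k + 2)*(k + 4)**2*(k + 6) + (k + 3)**2*(k + 5)*(k + 7))/((k + 2)*(k + 3)*(k + 4)*(k + 5)*(k + 6)*(k + 7))
(s_(k+1) − s_k) − t_k = 9*(-k**2 - 9*k - 19)/(k**6 + 27*k**5 + 295*k**4 + 1665*k**3 + 5104*k**2 + 8028*k + 5040)

Invalid: residual \frac{9 \left(- k^{2} - 9 k - 19\right)}{k^{6} + 27 k^{5} + 295 k^{4} + 1665 k^{3} + 5104 k^{2} + 8028 k + 5040} ≠ 0.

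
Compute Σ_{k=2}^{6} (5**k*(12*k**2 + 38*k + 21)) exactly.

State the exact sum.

Σ = 12499625

t_(k+1)/t_k = 5*(12*k**2 + 62*k + 71)/(12*k**2 + 38*k + 21).
A = 5, B = 1, C = k**2 + 19*k/6 + 7/4.
f must satisfy (5)·f(k+1) − (1)·f(k) = k**2 + 19*k/6 + 7/4.
From deg A=0, deg B=0, deg C=2: d=2.
Match coefficients ⇒ f(k) = (k + 1)*(3*k - 1)/12.
R(k) = B(k−1)·f(k)/C(k) = (k + 1)*(3*k - 1)/(12*k**2 + 38*k + 21); s_k = R·t_k = 5**k*(3*k**2 + 2*k - 1).
s_(k+1) − s_k = 5**k*(12*k**2 + 38*k + 21) = t_k.
Σ_(k=2)^(6) t_k = s_(7) − s_(2) = 12500000 − (375) = 12499625.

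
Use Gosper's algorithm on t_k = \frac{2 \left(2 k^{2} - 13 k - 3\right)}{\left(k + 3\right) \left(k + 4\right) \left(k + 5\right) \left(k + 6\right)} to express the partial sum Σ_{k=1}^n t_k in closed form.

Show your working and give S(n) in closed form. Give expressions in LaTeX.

S(n) = \frac{n \left(n^{2} - 45 n - 61\right)}{15 \left(n^{3} + 15 n^{2} + 74 n + 120\right)}

Compute t_(k+1)/t_k: get (k + 3)*(13*k - 2*(k + 1)**2 + 16)/((k + 7)*(-2*k**2 + 13*k + 3)).
Factor: A=k + 3; B=k + 7; C=k**2 - 13*k/2 - 3/2.
Key eq: (k + 3)·f(k+1) = (k + 6)·f(k) + (k**2 - 13*k/2 - 3/2).
deg f ≤ 3 (via 1,1,2).
Coefficient equations give f(k) = k*(k**2 - 68*k + 27)/80.
So s_k = (B(k−1)f/C)·t_k = (k*(k + 6)*(k**2 - 68*k + 27)/(40*(2*k**2 - 13*k - 3)))·t_k = k*(k**2 - 68*k + 27)/(20*(k + 3)*(k + 4)*(k + 5)).
Check: Δs_k = 2*(2*k**2 - 13*k - 3)/(k**4 + 18*k**3 + 119*k**2 + 342*k + 360). ✓
s_(n+1) = (n**3 - 65*n**2 - 106*n - 40)/(20*(n**3 + 15*n**2 + 74*n + 120)) and s_(1) = -1/60, so S(n) = n*(n**2 - 45*n - 61)/(15*(n**3 + 15*n**2 + 74*n + 120)).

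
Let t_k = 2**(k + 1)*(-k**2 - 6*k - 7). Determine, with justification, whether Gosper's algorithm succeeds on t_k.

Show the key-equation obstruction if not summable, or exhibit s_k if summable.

Ratio r(k) = 2*(k**2 + 8*k + 14)/(k**2 + 6*k + 7).
Factor: A=2; B=1; C=k**2 + 6*k + 7.
Need (2)·f(k+1) − (1)·f(k) = k**2 + 6*k + 7.
Bound: deg f ≤ 2.
Solve for f: f(k) = (k + 1)**2 (degree 2 ≤ 2).
Certificate R = B(k−1)f/C = (k + 1)**2/(k**2 + 6*k + 7) gives s_k = 2**(k + 1)*(-k**2 - 2*k - 1).
Verify: 2**(k + 1)*(-k**2 - 6*k - 7) matches t_k.

Yes. s_k = 2**(k + 1)*(-k**2 - 2*k - 1).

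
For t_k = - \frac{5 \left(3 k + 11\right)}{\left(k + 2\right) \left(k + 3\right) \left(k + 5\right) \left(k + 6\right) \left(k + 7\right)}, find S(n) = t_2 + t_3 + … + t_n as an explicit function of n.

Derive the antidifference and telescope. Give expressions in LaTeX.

t_(k+1)/t_k = (k + 2)*(k + 5)*(3*k + 14)/((k + 4)*(k + 8)*(3*k + 11)).
Gosper form: A/B · C(k+1)/C(k) with A=k + 2, B=k + 8, C=k**2 + 23*k/3 + 44/3.
Key eq: (k + 2)·f(k+1) = (k + 7)·f(k) + (k**2 + 23*k/3 + 44/3).
From deg A=1, deg B=1, deg C=2: d=5.
Match coefficients ⇒ f(k) = k*(k + 3)*(k + 4)*(k**2 + 13*k + 52)/180.
R(k) = B(k−1)·f(k)/C(k) = k*(k + 3)*(k + 7)*(k**2 + 13*k + 52)/(60*(3*k + 11)); s_k = R·t_k = k*(-k**2 - 13*k - 52)/(12*(k**3 + 13*k**2 + 52*k + 60)).
Δs = 5*(-3*k - 11)/(k**5 + 23*k**4 + 203*k**3 + 853*k**2 + 1692*k + 1260), as required.
Σ_(k=2)^n t_k = s_(n+1) − s_(2) = ((-n**3 - 16*n**2 - 81*n - 66)/(12*(n**3 + 16*n**2 + 81*n + 126))) − (-41/672), i.e. 5*(-n**3 - 16*n**2 - 81*n + 98)/(224*(n**3 + 16*n**2 + 81*n + 126)).

S(n) = \frac{5 \left(- n^{3} - 16 n^{2} - 81 n + 98\right)}{224 \left(n^{3} + 16 n^{2} + 81 n + 126\right)}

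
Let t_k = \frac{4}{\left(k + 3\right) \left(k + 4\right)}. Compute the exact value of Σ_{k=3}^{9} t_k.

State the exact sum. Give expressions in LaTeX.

Compute t_(k+1)/t_k: get (k + 3)/(k + 5).
Take A(k)=k + 3, B(k)=k + 5, C(k)=1.
Solve (k + 3)·f(k+1) − (k + 4)·f(k) = 1.
From deg A=1, deg B=1, deg C=0: d=1.
A polynomial solution: f(k) = k/3.
Then R = B(k−1)f/C = k*(k + 4)/3, so s_k = R(k)·t_k = 4*k/(3*(k + 3)).
Verify: 4/(k**2 + 7*k + 12) matches t_k.
Telescoping: Σ = s_(10) − s_(3) = 40/39 − (2/3) = 14/39.

Σ = 14/39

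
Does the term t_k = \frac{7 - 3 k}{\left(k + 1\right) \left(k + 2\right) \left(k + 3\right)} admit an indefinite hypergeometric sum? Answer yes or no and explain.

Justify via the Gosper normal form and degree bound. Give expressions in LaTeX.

Ratio r(k) = (k + 1)*(3*k - 4)/((k + 4)*(3*k - 7)).
A = k + 1, B = k + 4, C = k - 7/3.
Solve (k + 1)·f(k+1) − (k + 3)·f(k) = k - 7/3.
d = 2 from the (1,1,1) case.
A polynomial solution: f(k) = -k*(k + 6)/3.
Get s_k = R·t_k = k*(k + 6)/((k + 1)*(k + 2)) with R(k) = B(k−1)f(k)/C(k) = -k*(k + 3)*(k + 6)/(3*k - 7).
Check: Δs_k = (7 - 3*k)/(k**3 + 6*k**2 + 11*k + 6). ✓

Yes. s_k = \frac{k \left(k + 6\right)}{\left(k + 1\right) \left(k + 2\right)}.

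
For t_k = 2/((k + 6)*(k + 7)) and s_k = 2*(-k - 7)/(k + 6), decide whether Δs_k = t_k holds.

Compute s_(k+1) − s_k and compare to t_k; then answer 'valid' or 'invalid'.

Valid: the claim telescopes to t_k.

s_(k+1) = 2*(-k - 8)/(k + 7)
s_(k+1) − s_k = 2/(k**2 + 13*k + 42)
(s_(k+1) − s_k) − t_k = 0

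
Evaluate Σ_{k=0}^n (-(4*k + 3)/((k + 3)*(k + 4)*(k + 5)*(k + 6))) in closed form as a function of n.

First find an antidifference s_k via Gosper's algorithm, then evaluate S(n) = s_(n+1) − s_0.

S(n) = (-n**3 - 15*n**2 - 34*n - 20)/(20*(n**3 + 15*n**2 + 74*n + 120))

Compute t_(k+1)/t_k: get (k + 3)*(4*k + 7)/((k + 7)*(4*k + 3)).
A = k + 3, B = k + 7, C = k + 3/4.
Solve (k + 3)·f(k+1) − (k + 6)·f(k) = k + 3/4.
d = 3 from the (1,1,1) case.
Coefficient equations give f(k) = k*(k**2 + 12*k + 7)/80.
Certificate R = B(k−1)f/C = k*(k + 6)*(k**2 + 12*k + 7)/(20*(4*k + 3)) gives s_k = k*(-k**2 - 12*k - 7)/(20*(k + 3)*(k + 4)*(k + 5)).
Verify: (-4*k - 3)/(k**4 + 18*k**3 + 119*k**2 + 342*k + 360) matches t_k.
Σ_(k=0)^n t_k = s_(n+1) − s_(0) = ((-n**3 - 15*n**2 - 34*n - 20)/(20*(n**3 + 15*n**2 + 74*n + 120))) − (0), i.e. (-n**3 - 15*n**2 - 34*n - 20)/(20*(n**3 + 15*n**2 + 74*n + 120)).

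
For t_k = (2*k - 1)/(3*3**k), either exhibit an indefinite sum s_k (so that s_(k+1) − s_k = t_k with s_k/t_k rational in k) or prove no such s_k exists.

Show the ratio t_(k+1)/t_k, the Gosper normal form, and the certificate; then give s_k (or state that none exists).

t_(k+1)/t_k = (2*k + 1)/(3*(2*k - 1)).
So A=1/3 and B=1, with C=k - 1/2.
Solve (1/3)·f(k+1) − (1)·f(k) = k - 1/2.
Degrees (0,0,1) ⇒ d ≤ 1.
Match coefficients ⇒ f(k) = -3*k/2.
Get s_k = R·t_k = -k/3**k with R(k) = B(k−1)f(k)/C(k) = -3*k/(2*k - 1).
s_(k+1) − s_k = (2*k - 1)/(3*3**k) = t_k.

s_k = -k/3**k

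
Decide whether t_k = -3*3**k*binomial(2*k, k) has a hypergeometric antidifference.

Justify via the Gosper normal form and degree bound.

Ratio r(k) = 6*(2*k + 1)/(k + 1).
Factor: A=12*k + 6; B=k + 1; C=1.
Key eq: (12*k + 6)·f(k+1) = (k)·f(k) + (1).
d = -1 from the (1,1,0) case.
d = -1 < 0 ⇒ no nonzero polynomial f; not summable.

No — negative degree bound, so no certificate f.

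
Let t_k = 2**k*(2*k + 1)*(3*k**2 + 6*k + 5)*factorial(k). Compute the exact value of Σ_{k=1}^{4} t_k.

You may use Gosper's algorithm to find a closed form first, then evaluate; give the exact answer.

Compute t_(k+1)/t_k: get 2*(6*k**4 + 39*k**3 + 97*k**2 + 106*k + 42)/(6*k**3 + 15*k**2 + 16*k + 5).
A = 2*k + 2, B = 1, C = k**3 + 5*k**2/2 + 8*k/3 + 5/6.
Set up (2*k + 2)·f(k+1) − (1)·f(k) − (k**3 + 5*k**2/2 + 8*k/3 + 5/6) = 0.
deg f ≤ 2 (via 1,0,3).
A polynomial solution: f(k) = (3*k**2 - 1)/6.
R(k) = B(k−1)·f(k)/C(k) = (3*k**2 - 1)/((2*k + 1)*(3*k**2 + 6*k + 5)); s_k = R·t_k = 2**k*(3*k**2 - 1)*factorial(k).
Verify: 2**k*(2*k + 1)*(3*k**2 + 6*k + 5)*factorial(k) matches t_k.
Sum = s_(5) − s_(1); s_(5) = 284160, s_(1) = 4 ⇒ 284156.

Σ = 284156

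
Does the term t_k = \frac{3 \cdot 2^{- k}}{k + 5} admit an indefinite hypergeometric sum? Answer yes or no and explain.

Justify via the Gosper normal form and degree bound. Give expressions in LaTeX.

No — key equation has no polynomial f.

The ratio is (k + 5)/(2*(k + 6)).
Take A(k)=k/2 + 5/2, B(k)=k + 6, C(k)=1.
Solve (k/2 + 5/2)·f(k+1) − (k + 5)·f(k) = 1.
d = -1 from the (1,1,0) case.
d = -1 < 0 ⇒ no nonzero polynomial f; not summable.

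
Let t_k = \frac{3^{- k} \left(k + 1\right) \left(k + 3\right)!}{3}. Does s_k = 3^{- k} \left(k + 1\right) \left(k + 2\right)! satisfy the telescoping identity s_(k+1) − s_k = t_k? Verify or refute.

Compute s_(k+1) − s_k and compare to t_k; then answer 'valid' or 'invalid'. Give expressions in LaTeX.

Invalid: residual - \frac{2 \cdot 3^{- k} k \left(k + 2\right)!}{3} ≠ 0.

s_(k+1) = (k + 2)*factorial(k + 3)/(3*3**k)
s_(k+1) − s_k = (k**2 + 2*k + 3)*factorial(k + 2)/(3*3**k)
(s_(k+1) − s_k) − t_k = -2*k*factorial(k + 2)/(3*3**k)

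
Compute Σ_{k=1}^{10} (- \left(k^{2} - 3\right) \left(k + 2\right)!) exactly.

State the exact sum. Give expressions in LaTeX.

Ratio r(k) = (k + 3)*((k + 1)**2 - 3)/(k**2 - 3).
Factor: A=k + 3; B=1; C=k**2 - 3.
f must satisfy (k + 3)·f(k+1) − (1)·f(k) = k**2 - 3.
Degrees (1,0,2) ⇒ d ≤ 1.
Coefficient equations give f(k) = k - 3.
Get s_k = R·t_k = -(k - 3)*factorial(k + 2) with R(k) = B(k−1)f(k)/C(k) = (k - 3)/(k**2 - 3).
s_(k+1) − s_k = -(k**2 - 3)*factorial(k + 2) = t_k.
Telescoping: Σ = s_(11) − s_(1) = -49816166400 − (12) = -49816166412.

Σ = -49816166412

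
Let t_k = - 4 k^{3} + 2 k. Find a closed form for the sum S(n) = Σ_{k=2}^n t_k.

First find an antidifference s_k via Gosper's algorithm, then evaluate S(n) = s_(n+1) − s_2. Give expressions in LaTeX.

Step 1: r(k) = (-k + 2*(k + 1)**3 - 1)/(k*(2*k**2 - 1)).
So A=1 and B=1, with C=k**3 - k/2.
Solve (1)·f(k+1) − (1)·f(k) = k**3 - k/2.
d = 4 from the (0,0,3) case.
Solve for f: f(k) = k*(k - 1)*(k**2 - k - 1)/4 (degree 4 ≤ 4).
Then R = B(k−1)f/C = (k - 1)*(k**2 - k - 1)/(2*(2*k**2 - 1)), so s_k = R(k)·t_k = -k**4 + 2*k**3 - k.
Δs = -4*k**3 + 2*k, as required.
Telescope: S(n) = s_(n+1) − s_(2) = -n**4 - 2*n**3 + n − (-2) = -n**4 - 2*n**3 + n + 2.

S(n) = - n^{4} - 2 n^{3} + n + 2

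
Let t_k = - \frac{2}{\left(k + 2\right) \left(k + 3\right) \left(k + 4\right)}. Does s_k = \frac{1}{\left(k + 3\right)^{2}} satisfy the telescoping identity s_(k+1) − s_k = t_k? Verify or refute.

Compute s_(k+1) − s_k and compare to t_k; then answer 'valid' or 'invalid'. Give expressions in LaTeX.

Invalid: residual \frac{3 k + 10}{k^{5} + 16 k^{4} + 101 k^{3} + 314 k^{2} + 480 k + 288} ≠ 0.

s_(k+1) = (k + 4)**(-2)
s_(k+1) − s_k = (k + 4)**(-2) - 1/(k + 3)**2
(s_(k+1) − s_k) − t_k = (3*k + 10)/(k**5 + 16*k**4 + 101*k**3 + 314*k**2 + 480*k + 288)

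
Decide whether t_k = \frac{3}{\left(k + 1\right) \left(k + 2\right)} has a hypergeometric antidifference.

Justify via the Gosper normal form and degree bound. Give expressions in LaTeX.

Yes. s_k = \frac{3 k}{k + 1}.

The ratio is (k + 1)/(k + 3).
Factor: A=k + 1; B=k + 3; C=1.
Key eq: (k + 1)·f(k+1) = (k + 2)·f(k) + (1).
From deg A=1, deg B=1, deg C=0: d=1.
Solving with deg f ≤ 1: f(k) = k.
Then R = B(k−1)f/C = k*(k + 2), so s_k = R(k)·t_k = 3*k/(k + 1).
Δs = 3/(k**2 + 3*k + 2), as required.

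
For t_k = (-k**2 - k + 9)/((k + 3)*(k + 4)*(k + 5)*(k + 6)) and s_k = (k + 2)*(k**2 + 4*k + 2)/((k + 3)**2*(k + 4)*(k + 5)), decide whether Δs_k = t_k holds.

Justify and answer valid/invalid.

Invalid: residual (2*k**3 + 14*k**2 + 20*k - 15)/(k**6 + 25*k**5 + 257*k**4 + 1391*k**3 + 4182*k**2 + 6624*k + 4320) ≠ 0.

s_(k+1) = (k + 3)*(4*k + (k + 1)**2 + 6)/((k + 4)**2*(k + 5)*(k + 6))
s_(k+1) − s_k = (-k**4 - 6*k**3 + 4*k**2 + 71*k + 93)/(k**6 + 25*k**5 + 257*k**4 + 1391*k**3 + 4182*k**2 + 6624*k + 4320)
(s_(k+1) − s_k) − t_k = (2*k**3 + 14*k**2 + 20*k - 15)/(k**6 + 25*k**5 + 257*k**4 + 1391*k**3 + 4182*k**2 + 6624*k + 4320)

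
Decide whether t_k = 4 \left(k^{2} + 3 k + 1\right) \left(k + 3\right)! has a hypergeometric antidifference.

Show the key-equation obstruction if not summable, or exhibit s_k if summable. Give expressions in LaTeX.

r(k) = (k + 4)*(3*k + (k + 1)**2 + 4)/(k**2 + 3*k + 1) after simplifying.
Take A(k)=k + 4, B(k)=1, C(k)=k**2 + 3*k + 1.
Solve (k + 4)·f(k+1) − (1)·f(k) = k**2 + 3*k + 1.
d = 1 from the (1,0,2) case.
Solve for f: f(k) = k - 1 (degree 1 ≤ 1).
Then R = B(k−1)f/C = (k - 1)/(k**2 + 3*k + 1), so s_k = R(k)·t_k = 4*(k - 1)*factorial(k + 3).
Check: Δs_k = 4*(k**2 + 3*k + 1)*factorial(k + 3). ✓

Yes. s_k = 4 \left(k - 1\right) \left(k + 3\right)!.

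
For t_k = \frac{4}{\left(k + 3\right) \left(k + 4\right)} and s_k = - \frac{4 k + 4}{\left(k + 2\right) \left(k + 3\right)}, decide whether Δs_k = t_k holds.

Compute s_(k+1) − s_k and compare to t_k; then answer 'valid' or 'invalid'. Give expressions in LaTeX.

Invalid: residual - \frac{8}{k^{3} + 9 k^{2} + 26 k + 24} ≠ 0.

s_(k+1) = 4*(-k - 2)/((k + 3)*(k + 4))
s_(k+1) − s_k = 4*k/(k**3 + 9*k**2 + 26*k + 24)
(s_(k+1) − s_k) − t_k = -8/(k**3 + 9*k**2 + 26*k + 24)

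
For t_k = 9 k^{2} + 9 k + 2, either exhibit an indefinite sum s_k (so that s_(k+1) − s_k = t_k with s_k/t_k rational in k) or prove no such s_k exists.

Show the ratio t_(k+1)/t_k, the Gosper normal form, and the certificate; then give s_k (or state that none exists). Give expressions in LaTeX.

Ratio r(k) = (9*k**2 + 27*k + 20)/(9*k**2 + 9*k + 2).
So A=1 and B=1, with C=k**2 + k + 2/9.
Key eq: (1)·f(k+1) = (1)·f(k) + (k**2 + k + 2/9).
d = 3 from the (0,0,2) case.
Match coefficients ⇒ f(k) = k*(3*k**2 - 1)/9.
So s_k = (B(k−1)f/C)·t_k = (k*(3*k**2 - 1)/((3*k + 1)*(3*k + 2)))·t_k = 3*k**3 - k.
Δs = 9*k**2 + 9*k + 2, as required.

s_k = 3 k^{3} - k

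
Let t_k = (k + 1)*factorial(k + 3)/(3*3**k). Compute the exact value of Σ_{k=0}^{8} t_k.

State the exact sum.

Ratio r(k) = (k + 2)*(k + 4)/(3*(k + 1)).
A = k/3 + 4/3, B = 1, C = k + 1.
Set up (k/3 + 4/3)·f(k+1) − (1)·f(k) − (k + 1) = 0.
From deg A=1, deg B=0, deg C=1: d=0.
Solve for f: f(k) = 3 (degree 0 ≤ 0).
So s_k = (B(k−1)f/C)·t_k = (3/(k + 1))·t_k = factorial(k + 3)/3**k.
Check: Δs_k = (k + 1)*factorial(k + 3)/(3*3**k). ✓
Sum = s_(9) − s_(0); s_(9) = 1971200/81, s_(0) = 6 ⇒ 1970714/81.

Σ = 1970714/81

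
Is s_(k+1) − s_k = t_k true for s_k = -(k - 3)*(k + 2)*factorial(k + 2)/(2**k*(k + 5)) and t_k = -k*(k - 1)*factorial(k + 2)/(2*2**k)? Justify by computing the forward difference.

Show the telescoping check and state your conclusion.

s_(k+1) = -(k - 2)*(k + 3)*factorial(k + 3)/(2*2**k*(k + 6))
s_(k+1) − s_k = -(k**4 + 7*k**3 + 7*k**2 - 9*k - 18)*factorial(k + 2)/(2*2**k*(k + 5)*(k + 6))
(s_(k+1) − s_k) − t_k = 3*(k**3 + 4*k**2 - 7*k + 6)*factorial(k + 2)/(2*2**k*(k + 5)*(k + 6))

Invalid: residual 3*(k**3 + 4*k**2 - 7*k + 6)*factorial(k + 2)/(2*2**k*(k + 5)*(k + 6)) ≠ 0.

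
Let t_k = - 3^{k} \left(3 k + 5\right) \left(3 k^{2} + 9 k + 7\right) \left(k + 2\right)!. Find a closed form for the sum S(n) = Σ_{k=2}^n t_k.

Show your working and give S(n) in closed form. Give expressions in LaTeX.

S(n) = - 9 \cdot 3^{n} n^{2} \left(n + 3\right)! - 18 \cdot 3^{n} n \left(n + 3\right)! - 12 \cdot 3^{n} \left(n + 3\right)! + 2808

Compute t_(k+1)/t_k: get 3*(9*k**4 + 96*k**3 + 384*k**2 + 683*k + 456)/(9*k**3 + 42*k**2 + 66*k + 35).
A = 3*k + 9, B = 1, C = k**3 + 14*k**2/3 + 22*k/3 + 35/9.
Key eq: (3*k + 9)·f(k+1) = (1)·f(k) + (k**3 + 14*k**2/3 + 22*k/3 + 35/9).
Degrees (1,0,3) ⇒ d ≤ 2.
Solving with deg f ≤ 2: f(k) = (3*k**2 + 1)/9.
Then R = B(k−1)f/C = (3*k**2 + 1)/((3*k + 5)*(3*k**2 + 9*k + 7)), so s_k = R(k)·t_k = -3**k*(3*k**2 + 1)*factorial(k + 2).
Verify: -3**k*(3*k + 5)*(3*k**2 + 9*k + 7)*factorial(k + 2) matches t_k.
Evaluate: s_(n+1) = -3**(n + 1)*(3*n**2 + 6*n + 4)*factorial(n + 3); subtract s_(2) = -2808 ⇒ S(n) = -9*3**n*n**2*factorial(n + 3) - 18*3**n*n*factorial(n + 3) - 12*3**n*factorial(n + 3) + 2808.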